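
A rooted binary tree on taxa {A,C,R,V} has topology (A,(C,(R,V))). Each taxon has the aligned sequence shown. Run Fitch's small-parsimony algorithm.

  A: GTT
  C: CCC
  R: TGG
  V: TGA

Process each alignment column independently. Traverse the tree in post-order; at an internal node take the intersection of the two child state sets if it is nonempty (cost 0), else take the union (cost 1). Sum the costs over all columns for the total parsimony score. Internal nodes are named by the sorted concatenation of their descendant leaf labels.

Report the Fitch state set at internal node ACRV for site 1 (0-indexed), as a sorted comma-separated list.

C,G,T

RV@0: {T} ∩ {T} = {T} (intersection, +0)
CRV@0: {C} ∪ {T} = {C,T} (union, +1)
ACRV@0: {G} ∪ {C,T} = {C,G,T} (union, +1)
RV@1: {G} ∩ {G} = {G} (intersection, +0)
CRV@1: {C} ∪ {G} = {C,G} (union, +1)
ACRV@1: {T} ∪ {C,G} = {C,G,T} (union, +1)
RV@2: {G} ∪ {A} = {A,G} (union, +1)
CRV@2: {C} ∪ {A,G} = {A,C,G} (union, +1)
ACRV@2: {T} ∪ {A,C,G} = {A,C,G,T} (union, +1)
per-site changes: [2, 2, 3]; total = 7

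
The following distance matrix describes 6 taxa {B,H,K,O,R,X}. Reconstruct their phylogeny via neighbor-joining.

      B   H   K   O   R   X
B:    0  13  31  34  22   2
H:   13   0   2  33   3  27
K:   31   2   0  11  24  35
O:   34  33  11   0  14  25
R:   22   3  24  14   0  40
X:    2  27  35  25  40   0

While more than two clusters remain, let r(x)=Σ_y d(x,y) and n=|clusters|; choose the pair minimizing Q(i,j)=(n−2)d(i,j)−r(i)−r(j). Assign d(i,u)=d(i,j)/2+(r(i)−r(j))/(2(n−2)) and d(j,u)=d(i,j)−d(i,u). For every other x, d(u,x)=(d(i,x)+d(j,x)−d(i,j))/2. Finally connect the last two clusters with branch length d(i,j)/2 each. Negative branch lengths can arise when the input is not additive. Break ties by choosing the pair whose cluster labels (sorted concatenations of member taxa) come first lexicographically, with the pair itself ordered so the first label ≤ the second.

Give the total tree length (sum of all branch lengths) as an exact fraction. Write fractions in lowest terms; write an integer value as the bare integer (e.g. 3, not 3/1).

iteration 1: select B,X (d=2, Q=-223); attach at lengths (-19/8, 35/8); label the merged cluster BX
  updated: d(BX,H)=19, d(BX,K)=32, d(BX,O)=57/2, d(BX,R)=30
iteration 2: select K,O (d=11, Q=-245/2); attach at lengths (31/12, 101/12); label the merged cluster KO
  updated: d(BX,KO)=99/4, d(H,KO)=12, d(KO,R)=27/2
iteration 3: select BX,KO (d=99/4, Q=-149/2); attach at lengths (73/4, 13/2); label the merged cluster BKOX
  updated: d(BKOX,H)=25/8, d(BKOX,R)=75/8
iteration 4: select BKOX,H (d=25/8, Q=-31/2); attach at lengths (19/4, -13/8); label the merged cluster BHKOX
  updated: d(BHKOX,R)=37/8
iteration 5: select BHKOX,R (d=37/8); attach at lengths (37/16, 37/16); label the merged cluster BHKORX
final tree: ((((B:-19/8,X:35/8):73/4,(K:31/12,O:101/12):13/2):19/4,H:-13/8):37/16,R:37/16)
total length: 91/2

91/2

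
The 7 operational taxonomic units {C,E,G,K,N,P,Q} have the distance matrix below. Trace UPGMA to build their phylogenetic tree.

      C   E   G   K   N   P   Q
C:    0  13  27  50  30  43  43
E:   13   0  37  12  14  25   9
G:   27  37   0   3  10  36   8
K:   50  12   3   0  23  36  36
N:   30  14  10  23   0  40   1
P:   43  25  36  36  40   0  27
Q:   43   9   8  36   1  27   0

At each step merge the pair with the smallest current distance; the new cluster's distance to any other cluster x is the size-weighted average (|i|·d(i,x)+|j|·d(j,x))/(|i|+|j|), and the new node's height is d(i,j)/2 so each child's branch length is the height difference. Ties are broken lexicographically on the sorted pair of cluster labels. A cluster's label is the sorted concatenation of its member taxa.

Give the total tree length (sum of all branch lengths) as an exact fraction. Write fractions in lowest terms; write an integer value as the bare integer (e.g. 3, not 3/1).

step 1: merge (N,Q) at d=1; branch lengths N→1/2, Q→1/2; new cluster NQ
  updated: d(C,NQ)=73/2, d(E,NQ)=23/2, d(G,NQ)=9, d(K,NQ)=59/2, d(NQ,P)=67/2
step 2: merge (G,K) at d=3; branch lengths G→3/2, K→3/2; new cluster GK
  updated: d(C,GK)=77/2, d(E,GK)=49/2, d(GK,NQ)=77/4, d(GK,P)=36
step 3: merge (E,NQ) at d=23/2; branch lengths E→23/4, NQ→21/4; new cluster ENQ
  updated: d(C,ENQ)=86/3, d(ENQ,GK)=21, d(ENQ,P)=92/3
step 4: merge (ENQ,GK) at d=21; branch lengths ENQ→19/4, GK→9; new cluster EGKNQ
  updated: d(C,EGKNQ)=163/5, d(EGKNQ,P)=164/5
step 5: merge (C,EGKNQ) at d=163/5; branch lengths C→163/10, EGKNQ→29/5; new cluster CEGKNQ
  updated: d(CEGKNQ,P)=69/2
step 6: merge (CEGKNQ,P) at d=69/2; branch lengths CEGKNQ→19/20, P→69/4; new cluster CEGKNPQ
final tree: ((C:163/10,((E:23/4,(N:1/2,Q:1/2):21/4):19/4,(G:3/2,K:3/2):9):29/5):19/20,P:69/4)
total length: 1381/20

1381/20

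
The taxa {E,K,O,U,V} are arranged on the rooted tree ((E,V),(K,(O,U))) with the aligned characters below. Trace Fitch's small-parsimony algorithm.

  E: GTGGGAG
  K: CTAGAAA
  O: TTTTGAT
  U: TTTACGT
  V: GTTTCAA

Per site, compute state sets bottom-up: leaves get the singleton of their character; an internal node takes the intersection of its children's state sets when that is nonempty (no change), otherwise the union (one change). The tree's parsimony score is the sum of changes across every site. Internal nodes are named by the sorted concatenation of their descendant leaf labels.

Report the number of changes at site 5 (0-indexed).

1

site 0, node EV: E={G} ∩ V={G} → {G} (+0)
site 0, node OU: O={T} ∩ U={T} → {T} (+0)
site 0, node KOU: K={C} ∪ OU={T} → {C,T} (+1)
site 0, node EKOUV: EV={G} ∪ KOU={C,T} → {C,G,T} (+1)
site 1, node EV: E={T} ∩ V={T} → {T} (+0)
site 1, node OU: O={T} ∩ U={T} → {T} (+0)
site 1, node KOU: K={T} ∩ OU={T} → {T} (+0)
site 1, node EKOUV: EV={T} ∩ KOU={T} → {T} (+0)
site 2, node EV: E={G} ∪ V={T} → {G,T} (+1)
site 2, node OU: O={T} ∩ U={T} → {T} (+0)
site 2, node KOU: K={A} ∪ OU={T} → {A,T} (+1)
site 2, node EKOUV: EV={G,T} ∩ KOU={A,T} → {T} (+0)
site 3, node EV: E={G} ∪ V={T} → {G,T} (+1)
site 3, node OU: O={T} ∪ U={A} → {A,T} (+1)
site 3, node KOU: K={G} ∪ OU={A,T} → {A,G,T} (+1)
site 3, node EKOUV: EV={G,T} ∩ KOU={A,G,T} → {G,T} (+0)
site 4, node EV: E={G} ∪ V={C} → {C,G} (+1)
site 4, node OU: O={G} ∪ U={C} → {C,G} (+1)
site 4, node KOU: K={A} ∪ OU={C,G} → {A,C,G} (+1)
site 4, node EKOUV: EV={C,G} ∩ KOU={A,C,G} → {C,G} (+0)
site 5, node EV: E={A} ∩ V={A} → {A} (+0)
site 5, node OU: O={A} ∪ U={G} → {A,G} (+1)
site 5, node KOU: K={A} ∩ OU={A,G} → {A} (+0)
site 5, node EKOUV: EV={A} ∩ KOU={A} → {A} (+0)
site 6, node EV: E={G} ∪ V={A} → {A,G} (+1)
site 6, node OU: O={T} ∩ U={T} → {T} (+0)
site 6, node KOU: K={A} ∪ OU={T} → {A,T} (+1)
site 6, node EKOUV: EV={A,G} ∩ KOU={A,T} → {A} (+0)
per-site changes: [2, 0, 2, 3, 3, 1, 2]; total = 13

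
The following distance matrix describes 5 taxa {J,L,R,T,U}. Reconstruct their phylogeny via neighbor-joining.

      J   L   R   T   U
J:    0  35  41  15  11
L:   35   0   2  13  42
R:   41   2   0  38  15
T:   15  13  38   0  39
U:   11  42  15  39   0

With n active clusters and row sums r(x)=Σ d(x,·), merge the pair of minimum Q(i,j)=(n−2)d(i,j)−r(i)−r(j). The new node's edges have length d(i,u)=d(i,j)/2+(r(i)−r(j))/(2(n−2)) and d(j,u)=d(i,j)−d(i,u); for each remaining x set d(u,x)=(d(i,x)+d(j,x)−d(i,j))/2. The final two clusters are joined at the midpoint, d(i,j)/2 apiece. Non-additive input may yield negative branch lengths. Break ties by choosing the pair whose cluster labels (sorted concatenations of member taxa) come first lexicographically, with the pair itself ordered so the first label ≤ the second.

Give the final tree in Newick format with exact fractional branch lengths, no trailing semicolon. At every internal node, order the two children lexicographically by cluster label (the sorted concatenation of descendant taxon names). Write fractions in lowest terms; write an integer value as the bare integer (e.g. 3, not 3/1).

(((J:15/8,U:73/8):95/8,(L:1/3,R:5/3):119/8):77/16,T:77/16)

1. join L+R (d=2, Q=-182) ⇒ LR; edges |L|=1/3, |R|=5/3
  updated: d(J,LR)=37, d(LR,T)=49/2, d(LR,U)=55/2
2. join J+U (d=11, Q=-237/2) ⇒ JU; edges |J|=15/8, |U|=73/8
  updated: d(JU,LR)=107/4, d(JU,T)=43/2
3. join JU+LR (d=107/4, Q=-291/4) ⇒ JLRU; edges |JU|=95/8, |LR|=119/8
  updated: d(JLRU,T)=77/8
4. join JLRU+T (d=77/8) ⇒ JLRTU; edges |JLRU|=77/16, |T|=77/16
final tree: (((J:15/8,U:73/8):95/8,(L:1/3,R:5/3):119/8):77/16,T:77/16)
total length: 395/8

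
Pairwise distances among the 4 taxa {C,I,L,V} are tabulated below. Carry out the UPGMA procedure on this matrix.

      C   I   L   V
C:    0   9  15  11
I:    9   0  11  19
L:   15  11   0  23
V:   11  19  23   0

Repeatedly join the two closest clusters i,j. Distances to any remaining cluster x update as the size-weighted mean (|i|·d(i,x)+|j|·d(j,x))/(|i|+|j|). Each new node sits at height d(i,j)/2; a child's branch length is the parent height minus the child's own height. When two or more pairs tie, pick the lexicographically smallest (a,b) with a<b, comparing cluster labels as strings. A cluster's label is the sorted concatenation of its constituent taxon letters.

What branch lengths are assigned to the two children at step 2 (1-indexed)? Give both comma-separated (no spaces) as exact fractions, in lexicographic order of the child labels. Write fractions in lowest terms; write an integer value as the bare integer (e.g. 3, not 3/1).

step 1: merge (C,I) at d=9; branch lengths C→9/2, I→9/2; new cluster CI
  updated: d(CI,L)=13, d(CI,V)=15
step 2: merge (CI,L) at d=13; branch lengths CI→2, L→13/2; new cluster CIL
  updated: d(CIL,V)=53/3
step 3: merge (CIL,V) at d=53/3; branch lengths CIL→7/3, V→53/6; new cluster CILV
final tree: (((C:9/2,I:9/2):2,L:13/2):7/3,V:53/6)
total length: 86/3

2,13/2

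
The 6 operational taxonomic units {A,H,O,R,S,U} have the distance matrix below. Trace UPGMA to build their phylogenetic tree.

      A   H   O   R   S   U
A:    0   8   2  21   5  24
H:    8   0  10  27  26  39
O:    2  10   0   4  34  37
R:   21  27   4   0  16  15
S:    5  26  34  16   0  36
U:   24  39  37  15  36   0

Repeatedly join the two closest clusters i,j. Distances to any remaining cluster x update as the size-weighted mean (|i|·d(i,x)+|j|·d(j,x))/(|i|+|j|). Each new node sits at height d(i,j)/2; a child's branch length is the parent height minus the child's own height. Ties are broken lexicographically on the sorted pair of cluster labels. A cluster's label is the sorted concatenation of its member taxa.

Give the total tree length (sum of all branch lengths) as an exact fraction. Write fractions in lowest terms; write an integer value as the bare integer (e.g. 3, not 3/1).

148/3

iteration 1: select A,O (d=2); attach at lengths (1, 1); label the merged cluster AO
  updated: d(AO,H)=9, d(AO,R)=25/2, d(AO,S)=39/2, d(AO,U)=61/2
iteration 2: select AO,H (d=9); attach at lengths (7/2, 9/2); label the merged cluster AHO
  updated: d(AHO,R)=52/3, d(AHO,S)=65/3, d(AHO,U)=100/3
iteration 3: select R,U (d=15); attach at lengths (15/2, 15/2); label the merged cluster RU
  updated: d(AHO,RU)=76/3, d(RU,S)=26
iteration 4: select AHO,S (d=65/3); attach at lengths (19/3, 65/6); label the merged cluster AHOS
  updated: d(AHOS,RU)=51/2
iteration 5: select AHOS,RU (d=51/2); attach at lengths (23/12, 21/4); label the merged cluster AHORSU
final tree: ((((A:1,O:1):7/2,H:9/2):19/3,S:65/6):23/12,(R:15/2,U:15/2):21/4)
total length: 148/3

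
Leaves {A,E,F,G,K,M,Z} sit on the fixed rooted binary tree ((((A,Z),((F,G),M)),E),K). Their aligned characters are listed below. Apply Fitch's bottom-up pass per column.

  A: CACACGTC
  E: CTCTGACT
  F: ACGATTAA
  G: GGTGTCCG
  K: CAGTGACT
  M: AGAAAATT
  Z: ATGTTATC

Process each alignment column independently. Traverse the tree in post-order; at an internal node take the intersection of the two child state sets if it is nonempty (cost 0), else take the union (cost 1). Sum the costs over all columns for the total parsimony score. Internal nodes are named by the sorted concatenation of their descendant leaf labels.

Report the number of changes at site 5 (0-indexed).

3

site 0, node AZ: A={C} ∪ Z={A} → {A,C} (+1)
site 0, node FG: F={A} ∪ G={G} → {A,G} (+1)
site 0, node FGM: FG={A,G} ∩ M={A} → {A} (+0)
site 0, node AFGMZ: AZ={A,C} ∩ FGM={A} → {A} (+0)
site 0, node AEFGMZ: AFGMZ={A} ∪ E={C} → {A,C} (+1)
site 0, node AEFGKMZ: AEFGMZ={A,C} ∩ K={C} → {C} (+0)
site 1, node AZ: A={A} ∪ Z={T} → {A,T} (+1)
site 1, node FG: F={C} ∪ G={G} → {C,G} (+1)
site 1, node FGM: FG={C,G} ∩ M={G} → {G} (+0)
site 1, node AFGMZ: AZ={A,T} ∪ FGM={G} → {A,G,T} (+1)
site 1, node AEFGMZ: AFGMZ={A,G,T} ∩ E={T} → {T} (+0)
site 1, node AEFGKMZ: AEFGMZ={T} ∪ K={A} → {A,T} (+1)
site 2, node AZ: A={C} ∪ Z={G} → {C,G} (+1)
site 2, node FG: F={G} ∪ G={T} → {G,T} (+1)
site 2, node FGM: FG={G,T} ∪ M={A} → {A,G,T} (+1)
site 2, node AFGMZ: AZ={C,G} ∩ FGM={A,G,T} → {G} (+0)
site 2, node AEFGMZ: AFGMZ={G} ∪ E={C} → {C,G} (+1)
site 2, node AEFGKMZ: AEFGMZ={C,G} ∩ K={G} → {G} (+0)
site 3, node AZ: A={A} ∪ Z={T} → {A,T} (+1)
site 3, node FG: F={A} ∪ G={G} → {A,G} (+1)
site 3, node FGM: FG={A,G} ∩ M={A} → {A} (+0)
site 3, node AFGMZ: AZ={A,T} ∩ FGM={A} → {A} (+0)
site 3, node AEFGMZ: AFGMZ={A} ∪ E={T} → {A,T} (+1)
site 3, node AEFGKMZ: AEFGMZ={A,T} ∩ K={T} → {T} (+0)
site 4, node AZ: A={C} ∪ Z={T} → {C,T} (+1)
site 4, node FG: F={T} ∩ G={T} → {T} (+0)
site 4, node FGM: FG={T} ∪ M={A} → {A,T} (+1)
site 4, node AFGMZ: AZ={C,T} ∩ FGM={A,T} → {T} (+0)
site 4, node AEFGMZ: AFGMZ={T} ∪ E={G} → {G,T} (+1)
site 4, node AEFGKMZ: AEFGMZ={G,T} ∩ K={G} → {G} (+0)
site 5, node AZ: A={G} ∪ Z={A} → {A,G} (+1)
site 5, node FG: F={T} ∪ G={C} → {C,T} (+1)
site 5, node FGM: FG={C,T} ∪ M={A} → {A,C,T} (+1)
site 5, node AFGMZ: AZ={A,G} ∩ FGM={A,C,T} → {A} (+0)
site 5, node AEFGMZ: AFGMZ={A} ∩ E={A} → {A} (+0)
site 5, node AEFGKMZ: AEFGMZ={A} ∩ K={A} → {A} (+0)
site 6, node AZ: A={T} ∩ Z={T} → {T} (+0)
site 6, node FG: F={A} ∪ G={C} → {A,C} (+1)
site 6, node FGM: FG={A,C} ∪ M={T} → {A,C,T} (+1)
site 6, node AFGMZ: AZ={T} ∩ FGM={A,C,T} → {T} (+0)
site 6, node AEFGMZ: AFGMZ={T} ∪ E={C} → {C,T} (+1)
site 6, node AEFGKMZ: AEFGMZ={C,T} ∩ K={C} → {C} (+0)
site 7, node AZ: A={C} ∩ Z={C} → {C} (+0)
site 7, node FG: F={A} ∪ G={G} → {A,G} (+1)
site 7, node FGM: FG={A,G} ∪ M={T} → {A,G,T} (+1)
site 7, node AFGMZ: AZ={C} ∪ FGM={A,G,T} → {A,C,G,T} (+1)
site 7, node AEFGMZ: AFGMZ={A,C,G,T} ∩ E={T} → {T} (+0)
site 7, node AEFGKMZ: AEFGMZ={T} ∩ K={T} → {T} (+0)
per-site changes: [3, 4, 4, 3, 3, 3, 3, 3]; total = 26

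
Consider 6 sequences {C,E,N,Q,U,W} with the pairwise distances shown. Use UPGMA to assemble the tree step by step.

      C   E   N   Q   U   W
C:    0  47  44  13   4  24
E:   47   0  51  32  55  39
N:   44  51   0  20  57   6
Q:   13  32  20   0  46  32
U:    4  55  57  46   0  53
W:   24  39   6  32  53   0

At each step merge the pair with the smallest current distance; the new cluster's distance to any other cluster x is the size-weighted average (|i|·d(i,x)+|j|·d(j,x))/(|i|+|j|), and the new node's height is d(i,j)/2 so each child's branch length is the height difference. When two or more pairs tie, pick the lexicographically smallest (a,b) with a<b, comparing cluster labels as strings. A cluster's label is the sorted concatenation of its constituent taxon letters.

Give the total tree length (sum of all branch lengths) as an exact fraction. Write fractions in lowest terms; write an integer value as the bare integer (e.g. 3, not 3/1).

1651/20

1. join C+U (d=4) ⇒ CU; edges |C|=2, |U|=2
  updated: d(CU,E)=51, d(CU,N)=101/2, d(CU,Q)=59/2, d(CU,W)=77/2
2. join N+W (d=6) ⇒ NW; edges |N|=3, |W|=3
  updated: d(CU,NW)=89/2, d(E,NW)=45, d(NW,Q)=26
3. join NW+Q (d=26) ⇒ NQW; edges |NW|=10, |Q|=13
  updated: d(CU,NQW)=79/2, d(E,NQW)=122/3
4. join CU+NQW (d=79/2) ⇒ CNQUW; edges |CU|=71/4, |NQW|=27/4
  updated: d(CNQUW,E)=224/5
5. join CNQUW+E (d=224/5) ⇒ CENQUW; edges |CNQUW|=53/20, |E|=112/5
final tree: (((C:2,U:2):71/4,((N:3,W:3):10,Q:13):27/4):53/20,E:112/5)
total length: 1651/20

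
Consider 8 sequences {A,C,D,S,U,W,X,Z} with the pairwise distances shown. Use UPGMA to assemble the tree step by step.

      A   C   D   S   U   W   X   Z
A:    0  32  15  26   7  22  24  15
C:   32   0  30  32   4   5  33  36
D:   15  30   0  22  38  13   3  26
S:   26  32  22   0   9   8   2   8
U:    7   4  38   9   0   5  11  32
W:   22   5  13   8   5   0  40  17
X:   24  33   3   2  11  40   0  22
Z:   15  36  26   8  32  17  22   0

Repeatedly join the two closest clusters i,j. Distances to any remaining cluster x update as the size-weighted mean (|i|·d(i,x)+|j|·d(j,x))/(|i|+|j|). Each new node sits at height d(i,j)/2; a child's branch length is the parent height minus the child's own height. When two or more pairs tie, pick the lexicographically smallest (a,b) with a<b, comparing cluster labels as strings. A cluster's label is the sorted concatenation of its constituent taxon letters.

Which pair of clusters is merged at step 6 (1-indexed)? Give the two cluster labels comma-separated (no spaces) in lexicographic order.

AZ,DSX

step 1: merge (S,X) at d=2; branch lengths S→1, X→1; new cluster SX
  updated: d(A,SX)=25, d(C,SX)=65/2, d(D,SX)=25/2, d(SX,U)=10, d(SX,W)=24, d(SX,Z)=15
step 2: merge (C,U) at d=4; branch lengths C→2, U→2; new cluster CU
  updated: d(A,CU)=39/2, d(CU,D)=34, d(CU,SX)=85/4, d(CU,W)=5, d(CU,Z)=34
step 3: merge (CU,W) at d=5; branch lengths CU→1/2, W→5/2; new cluster CUW
  updated: d(A,CUW)=61/3, d(CUW,D)=27, d(CUW,SX)=133/6, d(CUW,Z)=85/3
step 4: merge (D,SX) at d=25/2; branch lengths D→25/4, SX→21/4; new cluster DSX
  updated: d(A,DSX)=65/3, d(CUW,DSX)=214/9, d(DSX,Z)=56/3
step 5: merge (A,Z) at d=15; branch lengths A→15/2, Z→15/2; new cluster AZ
  updated: d(AZ,CUW)=73/3, d(AZ,DSX)=121/6
step 6: merge (AZ,DSX) at d=121/6; branch lengths AZ→31/12, DSX→23/6; new cluster ADSXZ
  updated: d(ADSXZ,CUW)=24
step 7: merge (ADSXZ,CUW) at d=24; branch lengths ADSXZ→23/12, CUW→19/2; new cluster ACDSUWXZ
final tree: (((A:15/2,Z:15/2):31/12,(D:25/4,(S:1,X:1):21/4):23/6):23/12,((C:2,U:2):1/2,W:5/2):19/2)
total length: 160/3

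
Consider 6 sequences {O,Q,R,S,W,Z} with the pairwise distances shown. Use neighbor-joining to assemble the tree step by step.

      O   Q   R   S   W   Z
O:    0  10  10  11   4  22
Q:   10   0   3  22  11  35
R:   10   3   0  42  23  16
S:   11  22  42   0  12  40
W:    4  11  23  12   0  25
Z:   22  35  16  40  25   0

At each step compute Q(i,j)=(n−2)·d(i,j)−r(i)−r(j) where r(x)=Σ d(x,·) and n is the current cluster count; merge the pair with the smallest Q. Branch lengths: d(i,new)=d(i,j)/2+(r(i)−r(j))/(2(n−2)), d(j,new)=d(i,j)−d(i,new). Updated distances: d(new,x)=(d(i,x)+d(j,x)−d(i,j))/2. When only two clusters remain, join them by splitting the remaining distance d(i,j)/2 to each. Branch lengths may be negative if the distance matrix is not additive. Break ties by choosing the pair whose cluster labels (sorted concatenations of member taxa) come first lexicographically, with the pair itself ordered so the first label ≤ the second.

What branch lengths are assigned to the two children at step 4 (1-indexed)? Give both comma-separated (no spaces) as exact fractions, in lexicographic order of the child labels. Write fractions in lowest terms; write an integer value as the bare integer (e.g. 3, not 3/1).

iteration 1: select R,Z (d=16, Q=-168); attach at lengths (5/2, 27/2); label the merged cluster RZ
  updated: d(O,RZ)=8, d(Q,RZ)=11, d(RZ,S)=33, d(RZ,W)=16
iteration 2: select Q,RZ (d=11, Q=-89); attach at lengths (19/6, 47/6); label the merged cluster QRZ
  updated: d(O,QRZ)=7/2, d(QRZ,S)=22, d(QRZ,W)=8
iteration 3: select O,QRZ (d=7/2, Q=-45); attach at lengths (-2, 11/2); label the merged cluster OQRZ
  updated: d(OQRZ,S)=59/4, d(OQRZ,W)=17/4
iteration 4: select OQRZ,S (d=59/4, Q=-31); attach at lengths (7/2, 45/4); label the merged cluster OQRSZ
  updated: d(OQRSZ,W)=3/4
iteration 5: select OQRSZ,W (d=3/4); attach at lengths (3/8, 3/8); label the merged cluster OQRSWZ
final tree: (((O:-2,(Q:19/6,(R:5/2,Z:27/2):47/6):11/2):7/2,S:45/4):3/8,W:3/8)
total length: 46

7/2,45/4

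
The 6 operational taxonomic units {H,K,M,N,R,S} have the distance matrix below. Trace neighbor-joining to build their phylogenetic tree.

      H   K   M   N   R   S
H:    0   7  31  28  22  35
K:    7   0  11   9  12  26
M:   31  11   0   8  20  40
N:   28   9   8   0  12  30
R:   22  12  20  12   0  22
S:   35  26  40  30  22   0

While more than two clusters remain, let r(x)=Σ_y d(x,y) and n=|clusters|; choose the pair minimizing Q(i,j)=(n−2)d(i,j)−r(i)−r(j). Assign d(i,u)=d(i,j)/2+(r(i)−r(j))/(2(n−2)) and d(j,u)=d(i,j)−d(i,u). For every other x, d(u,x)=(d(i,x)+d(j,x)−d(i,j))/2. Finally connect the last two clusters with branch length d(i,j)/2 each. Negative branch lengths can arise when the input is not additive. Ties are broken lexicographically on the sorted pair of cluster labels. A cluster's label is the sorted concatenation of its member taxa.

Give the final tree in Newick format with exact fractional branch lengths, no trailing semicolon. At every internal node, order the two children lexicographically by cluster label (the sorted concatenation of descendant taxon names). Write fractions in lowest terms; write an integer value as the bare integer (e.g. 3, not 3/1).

((((H:119/12,K:-35/12):11/2,(M:55/8,N:9/8):27/4):15/4,R:23/8):153/16,S:153/16)

1. join M+N (d=8, Q=-165) ⇒ MN; edges |M|=55/8, |N|=9/8
  updated: d(H,MN)=51/2, d(K,MN)=6, d(MN,R)=12, d(MN,S)=31
2. join H+K (d=7, Q=-239/2) ⇒ HK; edges |H|=119/12, |K|=-35/12
  updated: d(HK,MN)=49/4, d(HK,R)=27/2, d(HK,S)=27
3. join HK+MN (d=49/4, Q=-167/2) ⇒ HKMN; edges |HK|=11/2, |MN|=27/4
  updated: d(HKMN,R)=53/8, d(HKMN,S)=183/8
4. join HKMN+R (d=53/8, Q=-103/2) ⇒ HKMNR; edges |HKMN|=15/4, |R|=23/8
  updated: d(HKMNR,S)=153/8
5. join HKMNR+S (d=153/8) ⇒ HKMNRS; edges |HKMNR|=153/16, |S|=153/16
final tree: ((((H:119/12,K:-35/12):11/2,(M:55/8,N:9/8):27/4):15/4,R:23/8):153/16,S:153/16)
total length: 53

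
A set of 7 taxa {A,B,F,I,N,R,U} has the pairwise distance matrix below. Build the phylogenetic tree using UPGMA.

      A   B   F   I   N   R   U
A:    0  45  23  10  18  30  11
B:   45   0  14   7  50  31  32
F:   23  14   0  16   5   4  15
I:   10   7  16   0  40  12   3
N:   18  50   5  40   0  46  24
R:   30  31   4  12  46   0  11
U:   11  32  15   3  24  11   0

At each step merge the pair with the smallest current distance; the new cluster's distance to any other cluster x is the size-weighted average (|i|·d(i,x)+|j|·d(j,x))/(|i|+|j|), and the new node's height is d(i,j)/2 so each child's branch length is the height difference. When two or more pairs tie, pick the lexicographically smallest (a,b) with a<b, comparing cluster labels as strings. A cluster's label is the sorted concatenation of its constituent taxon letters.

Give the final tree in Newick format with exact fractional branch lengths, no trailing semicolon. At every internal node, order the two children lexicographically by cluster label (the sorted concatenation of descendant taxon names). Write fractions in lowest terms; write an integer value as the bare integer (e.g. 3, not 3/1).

iteration 1: select I,U (d=3); attach at lengths (3/2, 3/2); label the merged cluster IU
  updated: d(A,IU)=21/2, d(B,IU)=39/2, d(F,IU)=31/2, d(IU,N)=32, d(IU,R)=23/2
iteration 2: select F,R (d=4); attach at lengths (2, 2); label the merged cluster FR
  updated: d(A,FR)=53/2, d(B,FR)=45/2, d(FR,IU)=27/2, d(FR,N)=51/2
iteration 3: select A,IU (d=21/2); attach at lengths (21/4, 15/4); label the merged cluster AIU
  updated: d(AIU,B)=28, d(AIU,FR)=107/6, d(AIU,N)=82/3
iteration 4: select AIU,FR (d=107/6); attach at lengths (11/3, 83/12); label the merged cluster AFIRU
  updated: d(AFIRU,B)=129/5, d(AFIRU,N)=133/5
iteration 5: select AFIRU,B (d=129/5); attach at lengths (239/60, 129/10); label the merged cluster ABFIRU
  updated: d(ABFIRU,N)=61/2
iteration 6: select ABFIRU,N (d=61/2); attach at lengths (47/20, 61/4); label the merged cluster ABFINRU
final tree: ((((A:21/4,(I:3/2,U:3/2):15/4):11/3,(F:2,R:2):83/12):239/60,B:129/10):47/20,N:61/4)
total length: 916/15

((((A:21/4,(I:3/2,U:3/2):15/4):11/3,(F:2,R:2):83/12):239/60,B:129/10):47/20,N:61/4)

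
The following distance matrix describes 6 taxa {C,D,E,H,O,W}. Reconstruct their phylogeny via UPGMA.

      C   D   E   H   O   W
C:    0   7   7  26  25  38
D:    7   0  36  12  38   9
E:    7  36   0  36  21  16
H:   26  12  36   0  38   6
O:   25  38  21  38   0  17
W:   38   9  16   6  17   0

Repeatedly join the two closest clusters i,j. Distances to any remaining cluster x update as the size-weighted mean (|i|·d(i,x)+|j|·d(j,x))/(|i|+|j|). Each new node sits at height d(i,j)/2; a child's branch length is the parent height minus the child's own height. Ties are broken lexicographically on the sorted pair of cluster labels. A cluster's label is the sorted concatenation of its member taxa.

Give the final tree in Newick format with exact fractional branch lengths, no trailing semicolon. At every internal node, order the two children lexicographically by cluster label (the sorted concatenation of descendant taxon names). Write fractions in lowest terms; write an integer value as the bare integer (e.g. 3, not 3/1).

(((C:7/2,D:7/2):57/8,(H:3,W:3):61/8):43/16,(E:21/2,O:21/2):45/16)

1. join H+W (d=6) ⇒ HW; edges |H|=3, |W|=3
  updated: d(C,HW)=32, d(D,HW)=21/2, d(E,HW)=26, d(HW,O)=55/2
2. join C+D (d=7) ⇒ CD; edges |C|=7/2, |D|=7/2
  updated: d(CD,E)=43/2, d(CD,HW)=85/4, d(CD,O)=63/2
3. join E+O (d=21) ⇒ EO; edges |E|=21/2, |O|=21/2
  updated: d(CD,EO)=53/2, d(EO,HW)=107/4
4. join CD+HW (d=85/4) ⇒ CDHW; edges |CD|=57/8, |HW|=61/8
  updated: d(CDHW,EO)=213/8
5. join CDHW+EO (d=213/8) ⇒ CDEHOW; edges |CDHW|=43/16, |EO|=45/16
final tree: (((C:7/2,D:7/2):57/8,(H:3,W:3):61/8):43/16,(E:21/2,O:21/2):45/16)
total length: 217/4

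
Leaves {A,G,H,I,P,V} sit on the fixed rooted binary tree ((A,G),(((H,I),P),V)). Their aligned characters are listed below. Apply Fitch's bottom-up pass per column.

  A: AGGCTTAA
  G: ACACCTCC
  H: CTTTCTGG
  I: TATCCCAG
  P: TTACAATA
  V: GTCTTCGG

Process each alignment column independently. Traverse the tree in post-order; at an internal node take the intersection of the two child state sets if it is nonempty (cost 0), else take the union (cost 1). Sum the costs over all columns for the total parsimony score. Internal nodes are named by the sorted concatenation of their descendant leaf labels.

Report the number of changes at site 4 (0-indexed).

3

[col 0] AG: children A:{A}, G:{A} ∩→ {A}; cost 0
[col 0] HI: children H:{C}, I:{T} ∪→ {C,T}; cost 1
[col 0] HIP: children HI:{C,T}, P:{T} ∩→ {T}; cost 0
[col 0] HIPV: children HIP:{T}, V:{G} ∪→ {G,T}; cost 1
[col 0] AGHIPV: children AG:{A}, HIPV:{G,T} ∪→ {A,G,T}; cost 1
[col 1] AG: children A:{G}, G:{C} ∪→ {C,G}; cost 1
[col 1] HI: children H:{T}, I:{A} ∪→ {A,T}; cost 1
[col 1] HIP: children HI:{A,T}, P:{T} ∩→ {T}; cost 0
[col 1] HIPV: children HIP:{T}, V:{T} ∩→ {T}; cost 0
[col 1] AGHIPV: children AG:{C,G}, HIPV:{T} ∪→ {C,G,T}; cost 1
[col 2] AG: children A:{G}, G:{A} ∪→ {A,G}; cost 1
[col 2] HI: children H:{T}, I:{T} ∩→ {T}; cost 0
[col 2] HIP: children HI:{T}, P:{A} ∪→ {A,T}; cost 1
[col 2] HIPV: children HIP:{A,T}, V:{C} ∪→ {A,C,T}; cost 1
[col 2] AGHIPV: children AG:{A,G}, HIPV:{A,C,T} ∩→ {A}; cost 0
[col 3] AG: children A:{C}, G:{C} ∩→ {C}; cost 0
[col 3] HI: children H:{T}, I:{C} ∪→ {C,T}; cost 1
[col 3] HIP: children HI:{C,T}, P:{C} ∩→ {C}; cost 0
[col 3] HIPV: children HIP:{C}, V:{T} ∪→ {C,T}; cost 1
[col 3] AGHIPV: children AG:{C}, HIPV:{C,T} ∩→ {C}; cost 0
[col 4] AG: children A:{T}, G:{C} ∪→ {C,T}; cost 1
[col 4] HI: children H:{C}, I:{C} ∩→ {C}; cost 0
[col 4] HIP: children HI:{C}, P:{A} ∪→ {A,C}; cost 1
[col 4] HIPV: children HIP:{A,C}, V:{T} ∪→ {A,C,T}; cost 1
[col 4] AGHIPV: children AG:{C,T}, HIPV:{A,C,T} ∩→ {C,T}; cost 0
[col 5] AG: children A:{T}, G:{T} ∩→ {T}; cost 0
[col 5] HI: children H:{T}, I:{C} ∪→ {C,T}; cost 1
[col 5] HIP: children HI:{C,T}, P:{A} ∪→ {A,C,T}; cost 1
[col 5] HIPV: children HIP:{A,C,T}, V:{C} ∩→ {C}; cost 0
[col 5] AGHIPV: children AG:{T}, HIPV:{C} ∪→ {C,T}; cost 1
[col 6] AG: children A:{A}, G:{C} ∪→ {A,C}; cost 1
[col 6] HI: children H:{G}, I:{A} ∪→ {A,G}; cost 1
[col 6] HIP: children HI:{A,G}, P:{T} ∪→ {A,G,T}; cost 1
[col 6] HIPV: children HIP:{A,G,T}, V:{G} ∩→ {G}; cost 0
[col 6] AGHIPV: children AG:{A,C}, HIPV:{G} ∪→ {A,C,G}; cost 1
[col 7] AG: children A:{A}, G:{C} ∪→ {A,C}; cost 1
[col 7] HI: children H:{G}, I:{G} ∩→ {G}; cost 0
[col 7] HIP: children HI:{G}, P:{A} ∪→ {A,G}; cost 1
[col 7] HIPV: children HIP:{A,G}, V:{G} ∩→ {G}; cost 0
[col 7] AGHIPV: children AG:{A,C}, HIPV:{G} ∪→ {A,C,G}; cost 1
per-site changes: [3, 3, 3, 2, 3, 3, 4, 3]; total = 24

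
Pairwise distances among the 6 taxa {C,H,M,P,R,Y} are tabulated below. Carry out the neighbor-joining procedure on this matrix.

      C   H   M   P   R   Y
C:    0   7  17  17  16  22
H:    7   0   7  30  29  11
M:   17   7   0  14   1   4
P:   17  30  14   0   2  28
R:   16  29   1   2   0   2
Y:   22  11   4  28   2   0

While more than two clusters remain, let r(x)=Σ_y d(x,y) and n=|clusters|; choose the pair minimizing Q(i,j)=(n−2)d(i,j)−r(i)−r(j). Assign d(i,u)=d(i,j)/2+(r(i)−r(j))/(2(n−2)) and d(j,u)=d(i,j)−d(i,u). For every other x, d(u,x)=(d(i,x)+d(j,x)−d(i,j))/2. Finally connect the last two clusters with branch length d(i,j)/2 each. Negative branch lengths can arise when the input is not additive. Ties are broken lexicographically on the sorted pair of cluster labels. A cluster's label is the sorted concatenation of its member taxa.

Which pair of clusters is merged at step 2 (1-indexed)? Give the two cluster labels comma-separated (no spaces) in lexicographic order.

P,R

step 1: merge (C,H) at d=7, Q=-135; branch lengths C→23/8, H→33/8; new cluster CH
  updated: d(CH,M)=17/2, d(CH,P)=20, d(CH,R)=19, d(CH,Y)=13
step 2: merge (P,R) at d=2, Q=-82; branch lengths P→23/3, R→-17/3; new cluster PR
  updated: d(CH,PR)=37/2, d(M,PR)=13/2, d(PR,Y)=14
step 3: merge (CH,Y) at d=13, Q=-45; branch lengths CH→35/4, Y→17/4; new cluster CHY
  updated: d(CHY,M)=-1/4, d(CHY,PR)=39/4
step 4: merge (CHY,M) at d=-1/4, Q=-16; branch lengths CHY→3/2, M→-7/4; new cluster CHMY
  updated: d(CHMY,PR)=33/4
step 5: merge (CHMY,PR) at d=33/4; branch lengths CHMY→33/8, PR→33/8; new cluster CHMPRY
final tree: ((((C:23/8,H:33/8):35/4,Y:17/4):3/2,M:-7/4):33/8,(P:23/3,R:-17/3):33/8)
total length: 30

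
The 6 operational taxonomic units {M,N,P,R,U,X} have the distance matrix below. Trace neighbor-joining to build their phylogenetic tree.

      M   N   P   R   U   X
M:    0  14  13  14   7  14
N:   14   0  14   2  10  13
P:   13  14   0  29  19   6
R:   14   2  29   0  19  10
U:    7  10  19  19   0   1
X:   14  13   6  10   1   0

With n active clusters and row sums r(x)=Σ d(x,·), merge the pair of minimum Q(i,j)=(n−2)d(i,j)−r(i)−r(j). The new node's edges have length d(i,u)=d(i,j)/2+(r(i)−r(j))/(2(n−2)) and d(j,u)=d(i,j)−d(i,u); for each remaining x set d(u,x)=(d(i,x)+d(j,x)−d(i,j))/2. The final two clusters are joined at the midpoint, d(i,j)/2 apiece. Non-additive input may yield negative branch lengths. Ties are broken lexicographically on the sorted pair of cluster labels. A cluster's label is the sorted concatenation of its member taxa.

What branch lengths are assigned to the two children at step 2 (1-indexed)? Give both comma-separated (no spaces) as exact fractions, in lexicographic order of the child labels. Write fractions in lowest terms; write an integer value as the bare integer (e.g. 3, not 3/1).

iteration 1: select N,R (d=2, Q=-119); attach at lengths (-13/8, 29/8); label the merged cluster NR
  updated: d(M,NR)=13, d(NR,P)=41/2, d(NR,U)=27/2, d(NR,X)=21/2
iteration 2: select P,X (d=6, Q=-72); attach at lengths (15/2, -3/2); label the merged cluster PX
  updated: d(M,PX)=21/2, d(NR,PX)=25/2, d(PX,U)=7
iteration 3: select M,U (d=7, Q=-44); attach at lengths (17/4, 11/4); label the merged cluster MU
  updated: d(MU,NR)=39/4, d(MU,PX)=21/4
iteration 4: select MU,NR (d=39/4, Q=-55/2); attach at lengths (5/4, 17/2); label the merged cluster MNRU
  updated: d(MNRU,PX)=4
iteration 5: select MNRU,PX (d=4); attach at lengths (2, 2); label the merged cluster MNPRUX
final tree: (((M:17/4,U:11/4):5/4,(N:-13/8,R:29/8):17/2):2,(P:15/2,X:-3/2):2)
total length: 115/4

15/2,-3/2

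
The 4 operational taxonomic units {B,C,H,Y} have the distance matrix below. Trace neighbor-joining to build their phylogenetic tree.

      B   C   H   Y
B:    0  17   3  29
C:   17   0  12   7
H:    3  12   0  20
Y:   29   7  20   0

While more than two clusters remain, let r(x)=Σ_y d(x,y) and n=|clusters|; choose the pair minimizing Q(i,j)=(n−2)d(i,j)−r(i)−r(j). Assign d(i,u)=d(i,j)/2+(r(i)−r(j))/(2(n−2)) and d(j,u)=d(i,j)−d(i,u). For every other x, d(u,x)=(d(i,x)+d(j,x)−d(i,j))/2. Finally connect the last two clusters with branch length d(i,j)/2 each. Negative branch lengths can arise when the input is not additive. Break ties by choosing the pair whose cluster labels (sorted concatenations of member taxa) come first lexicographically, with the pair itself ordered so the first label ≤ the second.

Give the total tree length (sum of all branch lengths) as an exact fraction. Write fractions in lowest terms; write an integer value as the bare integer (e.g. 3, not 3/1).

49/2

iteration 1: select B,H (d=3, Q=-78); attach at lengths (5, -2); label the merged cluster BH
  updated: d(BH,C)=13, d(BH,Y)=23
iteration 2: select BH,C (d=13, Q=-43); attach at lengths (29/2, -3/2); label the merged cluster BCH
  updated: d(BCH,Y)=17/2
iteration 3: select BCH,Y (d=17/2); attach at lengths (17/4, 17/4); label the merged cluster BCHY
final tree: (((B:5,H:-2):29/2,C:-3/2):17/4,Y:17/4)
total length: 49/2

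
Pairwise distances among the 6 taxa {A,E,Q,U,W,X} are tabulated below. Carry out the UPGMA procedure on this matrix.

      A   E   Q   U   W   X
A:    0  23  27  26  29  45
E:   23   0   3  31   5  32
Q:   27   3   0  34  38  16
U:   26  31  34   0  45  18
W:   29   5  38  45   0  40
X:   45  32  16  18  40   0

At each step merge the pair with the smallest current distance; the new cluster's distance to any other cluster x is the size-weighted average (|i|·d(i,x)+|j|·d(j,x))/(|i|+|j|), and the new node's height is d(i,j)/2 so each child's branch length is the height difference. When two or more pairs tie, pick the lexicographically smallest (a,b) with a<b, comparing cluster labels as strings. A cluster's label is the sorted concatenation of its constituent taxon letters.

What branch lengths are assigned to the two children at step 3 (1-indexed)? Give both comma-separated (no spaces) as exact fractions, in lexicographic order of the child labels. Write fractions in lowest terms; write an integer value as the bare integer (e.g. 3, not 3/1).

1. join E+Q (d=3) ⇒ EQ; edges |E|=3/2, |Q|=3/2
  updated: d(A,EQ)=25, d(EQ,U)=65/2, d(EQ,W)=43/2, d(EQ,X)=24
2. join U+X (d=18) ⇒ UX; edges |U|=9, |X|=9
  updated: d(A,UX)=71/2, d(EQ,UX)=113/4, d(UX,W)=85/2
3. join EQ+W (d=43/2) ⇒ EQW; edges |EQ|=37/4, |W|=43/4
  updated: d(A,EQW)=79/3, d(EQW,UX)=33
4. join A+EQW (d=79/3) ⇒ AEQW; edges |A|=79/6, |EQW|=29/12
  updated: d(AEQW,UX)=269/8
5. join AEQW+UX (d=269/8) ⇒ AEQUWX; edges |AEQW|=175/48, |UX|=125/16
final tree: ((A:79/6,((E:3/2,Q:3/2):37/4,W:43/4):29/12):175/48,(U:9,X:9):125/16)
total length: 1633/24

37/4,43/4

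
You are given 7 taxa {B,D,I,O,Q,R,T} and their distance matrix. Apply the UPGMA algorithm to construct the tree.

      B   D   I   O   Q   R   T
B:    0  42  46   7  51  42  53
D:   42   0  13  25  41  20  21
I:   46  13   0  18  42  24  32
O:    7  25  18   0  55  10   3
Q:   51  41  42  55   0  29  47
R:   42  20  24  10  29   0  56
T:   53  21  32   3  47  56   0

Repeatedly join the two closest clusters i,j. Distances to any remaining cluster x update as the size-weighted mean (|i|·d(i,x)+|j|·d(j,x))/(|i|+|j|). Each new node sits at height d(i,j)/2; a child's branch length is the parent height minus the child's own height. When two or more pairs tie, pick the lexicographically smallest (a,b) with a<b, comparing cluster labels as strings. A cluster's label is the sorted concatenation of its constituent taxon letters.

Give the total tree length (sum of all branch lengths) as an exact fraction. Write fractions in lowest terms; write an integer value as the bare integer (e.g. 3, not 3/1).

287/3

step 1: merge (O,T) at d=3; branch lengths O→3/2, T→3/2; new cluster OT
  updated: d(B,OT)=30, d(D,OT)=23, d(I,OT)=25, d(OT,Q)=51, d(OT,R)=33
step 2: merge (D,I) at d=13; branch lengths D→13/2, I→13/2; new cluster DI
  updated: d(B,DI)=44, d(DI,OT)=24, d(DI,Q)=83/2, d(DI,R)=22
step 3: merge (DI,R) at d=22; branch lengths DI→9/2, R→11; new cluster DIR
  updated: d(B,DIR)=130/3, d(DIR,OT)=27, d(DIR,Q)=112/3
step 4: merge (DIR,OT) at d=27; branch lengths DIR→5/2, OT→12; new cluster DIORT
  updated: d(B,DIORT)=38, d(DIORT,Q)=214/5
step 5: merge (B,DIORT) at d=38; branch lengths B→19, DIORT→11/2; new cluster BDIORT
  updated: d(BDIORT,Q)=265/6
step 6: merge (BDIORT,Q) at d=265/6; branch lengths BDIORT→37/12, Q→265/12; new cluster BDIOQRT
final tree: ((B:19,(((D:13/2,I:13/2):9/2,R:11):5/2,(O:3/2,T:3/2):12):11/2):37/12,Q:265/12)
total length: 287/3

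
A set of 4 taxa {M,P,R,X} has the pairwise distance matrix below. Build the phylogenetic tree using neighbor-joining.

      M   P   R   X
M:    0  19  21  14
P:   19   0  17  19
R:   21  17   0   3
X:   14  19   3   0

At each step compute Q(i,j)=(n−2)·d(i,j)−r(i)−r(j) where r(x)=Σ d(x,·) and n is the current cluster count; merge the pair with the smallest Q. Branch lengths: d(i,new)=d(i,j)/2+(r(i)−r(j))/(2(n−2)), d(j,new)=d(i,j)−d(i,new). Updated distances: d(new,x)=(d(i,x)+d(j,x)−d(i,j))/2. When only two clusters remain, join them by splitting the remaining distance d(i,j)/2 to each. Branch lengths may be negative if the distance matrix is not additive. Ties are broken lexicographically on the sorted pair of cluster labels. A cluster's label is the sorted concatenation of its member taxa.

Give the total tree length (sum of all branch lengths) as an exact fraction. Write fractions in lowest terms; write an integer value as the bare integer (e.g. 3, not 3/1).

iteration 1: select M,P (d=19, Q=-71); attach at lengths (37/4, 39/4); label the merged cluster MP
  updated: d(MP,R)=19/2, d(MP,X)=7
iteration 2: select MP,R (d=19/2, Q=-39/2); attach at lengths (27/4, 11/4); label the merged cluster MPR
  updated: d(MPR,X)=1/4
iteration 3: select MPR,X (d=1/4); attach at lengths (1/8, 1/8); label the merged cluster MPRX
final tree: (((M:37/4,P:39/4):27/4,R:11/4):1/8,X:1/8)
total length: 115/4

115/4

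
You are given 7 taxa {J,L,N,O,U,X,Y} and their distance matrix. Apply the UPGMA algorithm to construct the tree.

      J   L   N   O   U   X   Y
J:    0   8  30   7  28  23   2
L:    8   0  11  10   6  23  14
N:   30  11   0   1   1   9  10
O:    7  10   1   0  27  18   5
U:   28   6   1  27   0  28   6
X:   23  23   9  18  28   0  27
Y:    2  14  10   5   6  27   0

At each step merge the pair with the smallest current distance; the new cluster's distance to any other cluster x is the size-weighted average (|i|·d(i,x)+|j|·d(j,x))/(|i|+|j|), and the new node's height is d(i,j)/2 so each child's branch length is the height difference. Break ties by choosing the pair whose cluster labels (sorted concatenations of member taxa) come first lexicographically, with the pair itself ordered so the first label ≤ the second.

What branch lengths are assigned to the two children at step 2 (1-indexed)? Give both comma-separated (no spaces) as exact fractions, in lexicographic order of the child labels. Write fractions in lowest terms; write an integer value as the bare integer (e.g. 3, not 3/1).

1. join N+O (d=1) ⇒ NO; edges |N|=1/2, |O|=1/2
  updated: d(J,NO)=37/2, d(L,NO)=21/2, d(NO,U)=14, d(NO,X)=27/2, d(NO,Y)=15/2
2. join J+Y (d=2) ⇒ JY; edges |J|=1, |Y|=1
  updated: d(JY,L)=11, d(JY,NO)=13, d(JY,U)=17, d(JY,X)=25
3. join L+U (d=6) ⇒ LU; edges |L|=3, |U|=3
  updated: d(JY,LU)=14, d(LU,NO)=49/4, d(LU,X)=51/2
4. join LU+NO (d=49/4) ⇒ LNOU; edges |LU|=25/8, |NO|=45/8
  updated: d(JY,LNOU)=27/2, d(LNOU,X)=39/2
5. join JY+LNOU (d=27/2) ⇒ JLNOUY; edges |JY|=23/4, |LNOU|=5/8
  updated: d(JLNOUY,X)=64/3
6. join JLNOUY+X (d=64/3) ⇒ JLNOUXY; edges |JLNOUY|=47/12, |X|=32/3
final tree: (((J:1,Y:1):23/4,((L:3,U:3):25/8,(N:1/2,O:1/2):45/8):5/8):47/12,X:32/3)
total length: 929/24

1,1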